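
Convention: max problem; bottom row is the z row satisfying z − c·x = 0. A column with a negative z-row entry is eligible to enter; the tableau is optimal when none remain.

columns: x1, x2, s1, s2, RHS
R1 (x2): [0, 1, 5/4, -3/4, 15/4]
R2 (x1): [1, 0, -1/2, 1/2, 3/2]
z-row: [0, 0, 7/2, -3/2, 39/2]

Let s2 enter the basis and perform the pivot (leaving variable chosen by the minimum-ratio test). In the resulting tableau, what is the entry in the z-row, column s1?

2

Ratio test on column s2 — row 1: entry -3/4 ≤ 0; row 2: (3/2)/(1/2) = 3. Minimum is 3 at row 2 (x1 leaves); pivot element 1/2.
Divide row 2 by 1/2; eliminate column s2 from the other rows.
z-row update in column s1: 7/2 − (-3/2)·(-1) = 2.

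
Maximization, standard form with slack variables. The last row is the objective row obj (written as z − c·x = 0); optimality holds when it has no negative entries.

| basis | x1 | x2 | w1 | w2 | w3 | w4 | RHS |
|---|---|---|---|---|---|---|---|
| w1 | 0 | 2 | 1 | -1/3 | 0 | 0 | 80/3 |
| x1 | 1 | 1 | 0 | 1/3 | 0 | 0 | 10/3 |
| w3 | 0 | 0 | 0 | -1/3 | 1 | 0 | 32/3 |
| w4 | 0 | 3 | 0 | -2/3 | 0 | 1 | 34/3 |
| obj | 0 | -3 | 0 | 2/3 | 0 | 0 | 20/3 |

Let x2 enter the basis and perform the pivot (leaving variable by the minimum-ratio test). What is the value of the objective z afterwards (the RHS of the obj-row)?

Ratio test on column x2 — row 1: (80/3)/2 = 40/3; row 2: (10/3)/1 = 10/3; row 3: entry 0 ≤ 0; row 4: (34/3)/3 = 34/9. Minimum is 10/3 at row 2 (x1 leaves); pivot element 1.
Pivot on row 2; the obj-row RHS becomes 20/3 − (-3)·(10/3) = 50/3.

50/3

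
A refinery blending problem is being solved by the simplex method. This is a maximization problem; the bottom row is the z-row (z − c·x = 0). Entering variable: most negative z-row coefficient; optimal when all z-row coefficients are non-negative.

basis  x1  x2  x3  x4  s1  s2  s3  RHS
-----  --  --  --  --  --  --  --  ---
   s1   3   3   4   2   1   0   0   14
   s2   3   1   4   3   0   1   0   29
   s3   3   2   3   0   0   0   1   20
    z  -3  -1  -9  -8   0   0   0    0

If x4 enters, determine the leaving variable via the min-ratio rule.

s1

Column x4 entries and ratios — s1: 14/2 = 7; s2: 29/3 = 29/3; s3: 0 ≤ 0, skip.
Smallest ratio is 7 in the row of s1, so s1 leaves.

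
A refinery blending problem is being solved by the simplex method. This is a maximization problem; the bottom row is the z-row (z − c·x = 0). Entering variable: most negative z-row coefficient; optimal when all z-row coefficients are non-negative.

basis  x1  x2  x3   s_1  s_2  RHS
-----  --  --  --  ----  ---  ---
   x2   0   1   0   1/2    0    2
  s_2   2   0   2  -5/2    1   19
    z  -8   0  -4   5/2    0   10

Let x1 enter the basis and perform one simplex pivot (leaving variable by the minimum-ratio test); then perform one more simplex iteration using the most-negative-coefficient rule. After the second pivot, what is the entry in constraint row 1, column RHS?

Ratio test on column x1 — row 1: entry 0 ≤ 0; row 2: 19/2 = 19/2. Minimum is 19/2 at row 2 (s_2 leaves); pivot element 2.
Divide row 2 by 2; eliminate column x1 from the other rows.
Second iteration: most negative z-row entry is -15/2 in column s_1, so s_1 enters.
Ratio test on column s_1 — row 1: 2/(1/2) = 4; row 2: entry -5/4 ≤ 0. Minimum is 4 at row 1 (x2 leaves); pivot element 1/2.
Divide row 1 by 1/2; eliminate column s_1 from the other rows.
After both pivots, the entry at constraint row 1, column RHS is 4.

4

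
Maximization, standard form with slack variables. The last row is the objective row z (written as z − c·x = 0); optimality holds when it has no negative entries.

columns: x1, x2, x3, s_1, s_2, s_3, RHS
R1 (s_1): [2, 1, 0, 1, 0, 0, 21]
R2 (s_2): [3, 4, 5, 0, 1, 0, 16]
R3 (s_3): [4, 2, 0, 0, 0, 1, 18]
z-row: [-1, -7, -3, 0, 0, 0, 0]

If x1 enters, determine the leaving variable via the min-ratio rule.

Column x1 entries and ratios — s_1: 21/2 = 21/2; s_2: 16/3 = 16/3; s_3: 18/4 = 9/2.
Smallest ratio is 9/2 in the row of s_3, so s_3 leaves.

s_3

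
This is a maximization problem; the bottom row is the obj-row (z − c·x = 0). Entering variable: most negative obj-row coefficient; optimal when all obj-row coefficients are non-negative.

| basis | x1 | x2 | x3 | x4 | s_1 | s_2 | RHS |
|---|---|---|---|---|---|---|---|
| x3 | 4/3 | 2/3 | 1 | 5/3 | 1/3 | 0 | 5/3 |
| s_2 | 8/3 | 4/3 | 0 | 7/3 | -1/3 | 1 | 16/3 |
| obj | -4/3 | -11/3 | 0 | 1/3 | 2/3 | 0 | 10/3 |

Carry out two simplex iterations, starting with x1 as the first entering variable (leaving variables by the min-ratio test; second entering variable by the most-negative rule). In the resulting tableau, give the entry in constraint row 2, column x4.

Ratio test on column x1 — row 1: (5/3)/(4/3) = 5/4; row 2: (16/3)/(8/3) = 2. Minimum is 5/4 at row 1 (x3 leaves); pivot element 4/3.
Divide row 1 by 4/3; eliminate column x1 from the other rows.
Second iteration: most negative obj-row entry is -3 in column x2, so x2 enters.
Ratio test on column x2 — row 1: (5/4)/(1/2) = 5/2; row 2: entry 0 ≤ 0. Minimum is 5/2 at row 1 (x1 leaves); pivot element 1/2.
Divide row 1 by 1/2; eliminate column x2 from the other rows.
After both pivots, the entry at constraint row 2, column x4 is -1.

-1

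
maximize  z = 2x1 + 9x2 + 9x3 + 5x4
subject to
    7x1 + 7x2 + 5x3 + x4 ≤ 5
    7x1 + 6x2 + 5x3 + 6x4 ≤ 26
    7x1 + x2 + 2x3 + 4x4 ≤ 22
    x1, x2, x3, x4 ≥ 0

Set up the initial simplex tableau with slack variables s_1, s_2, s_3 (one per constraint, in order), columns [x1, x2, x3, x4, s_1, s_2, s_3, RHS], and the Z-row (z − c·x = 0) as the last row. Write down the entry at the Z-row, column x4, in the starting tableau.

-5

The Z-row carries the negated objective coefficients: the x4 entry is -5.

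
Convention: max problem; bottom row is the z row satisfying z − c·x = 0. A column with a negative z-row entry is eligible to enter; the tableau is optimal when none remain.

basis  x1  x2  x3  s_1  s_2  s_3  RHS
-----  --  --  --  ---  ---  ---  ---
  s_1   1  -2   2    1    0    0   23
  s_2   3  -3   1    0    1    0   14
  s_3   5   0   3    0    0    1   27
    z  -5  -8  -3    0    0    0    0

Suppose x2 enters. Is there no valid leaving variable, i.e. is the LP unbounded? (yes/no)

Every constraint-row entry in column x2 is ≤ 0, so increasing x2 is unbounded.

yes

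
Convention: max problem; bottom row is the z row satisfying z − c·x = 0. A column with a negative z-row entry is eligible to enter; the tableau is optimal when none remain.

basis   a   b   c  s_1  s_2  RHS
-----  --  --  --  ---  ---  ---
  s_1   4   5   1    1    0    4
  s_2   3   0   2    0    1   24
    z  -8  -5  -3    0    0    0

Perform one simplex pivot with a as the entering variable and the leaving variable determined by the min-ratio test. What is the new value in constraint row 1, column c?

1/4

Ratio test on column a — row 1: 4/4 = 1; row 2: 24/3 = 8. Minimum is 1 at row 1 (s_1 leaves); pivot element 4.
Divide row 1 by 4; eliminate column a from the other rows.
In the new row 1, the c entry is the old entry divided by the pivot: 1/4 = 1/4.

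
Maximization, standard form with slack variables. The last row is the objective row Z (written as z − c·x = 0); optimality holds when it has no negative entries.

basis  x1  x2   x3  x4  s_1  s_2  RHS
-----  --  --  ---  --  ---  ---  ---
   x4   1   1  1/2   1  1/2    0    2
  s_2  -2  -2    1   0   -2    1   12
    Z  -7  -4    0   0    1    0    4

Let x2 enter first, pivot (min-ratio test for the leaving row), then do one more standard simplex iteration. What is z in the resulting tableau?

18

Ratio test on column x2 — row 1: 2/1 = 2; row 2: entry -2 ≤ 0. Minimum is 2 at row 1 (x4 leaves); pivot element 1.
Pivot on row 1; the Z-row RHS becomes 4 − (-4)·2 = 12.
Next entering variable (most negative Z-row entry -3): x1.
Ratio test on column x1 — row 1: 2/1 = 2; row 2: entry 0 ≤ 0. Minimum is 2 at row 1 (x2 leaves); pivot element 1.
After the second pivot the Z-row RHS is 12 − (-3)·2 = 18.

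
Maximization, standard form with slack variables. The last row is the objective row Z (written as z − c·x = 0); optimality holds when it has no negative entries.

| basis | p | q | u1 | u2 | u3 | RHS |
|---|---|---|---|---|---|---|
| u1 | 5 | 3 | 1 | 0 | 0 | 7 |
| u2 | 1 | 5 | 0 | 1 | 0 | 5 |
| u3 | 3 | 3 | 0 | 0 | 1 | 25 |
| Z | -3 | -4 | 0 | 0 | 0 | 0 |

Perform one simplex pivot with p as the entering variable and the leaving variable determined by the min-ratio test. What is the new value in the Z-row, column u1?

Ratio test on column p — row 1: 7/5 = 7/5; row 2: 5/1 = 5; row 3: 25/3 = 25/3. Minimum is 7/5 at row 1 (u1 leaves); pivot element 5.
Divide row 1 by 5; eliminate column p from the other rows.
Z-row update in column u1: 0 − (-3)·(1/5) = 3/5.

3/5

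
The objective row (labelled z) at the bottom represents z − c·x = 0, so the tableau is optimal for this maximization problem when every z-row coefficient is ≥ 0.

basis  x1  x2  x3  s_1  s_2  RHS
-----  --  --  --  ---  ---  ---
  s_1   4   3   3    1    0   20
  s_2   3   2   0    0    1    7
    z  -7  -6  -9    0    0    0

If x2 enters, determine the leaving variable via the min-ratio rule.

Column x2 entries and ratios — s_1: 20/3 = 20/3; s_2: 7/2 = 7/2.
Smallest ratio is 7/2 in the row of s_2, so s_2 leaves.

s_2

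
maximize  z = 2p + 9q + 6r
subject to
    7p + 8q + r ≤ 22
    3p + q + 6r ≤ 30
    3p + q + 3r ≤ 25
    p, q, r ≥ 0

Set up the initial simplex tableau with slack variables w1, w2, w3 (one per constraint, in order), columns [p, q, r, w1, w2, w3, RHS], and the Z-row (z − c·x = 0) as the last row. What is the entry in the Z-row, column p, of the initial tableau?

-2

The Z-row carries the negated objective coefficients: the p entry is -2.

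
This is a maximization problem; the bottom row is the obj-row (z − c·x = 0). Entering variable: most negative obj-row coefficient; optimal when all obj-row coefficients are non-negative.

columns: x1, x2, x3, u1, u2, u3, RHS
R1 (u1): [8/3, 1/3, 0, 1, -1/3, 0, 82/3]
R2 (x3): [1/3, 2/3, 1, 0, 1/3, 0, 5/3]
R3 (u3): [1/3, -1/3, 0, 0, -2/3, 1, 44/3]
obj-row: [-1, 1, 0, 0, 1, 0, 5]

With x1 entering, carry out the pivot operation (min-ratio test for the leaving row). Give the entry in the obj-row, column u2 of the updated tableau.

Ratio test on column x1 — row 1: (82/3)/(8/3) = 41/4; row 2: (5/3)/(1/3) = 5; row 3: (44/3)/(1/3) = 44. Minimum is 5 at row 2 (x3 leaves); pivot element 1/3.
Divide row 2 by 1/3; eliminate column x1 from the other rows.
obj-row update in column u2: 1 − (-1)·1 = 2.

2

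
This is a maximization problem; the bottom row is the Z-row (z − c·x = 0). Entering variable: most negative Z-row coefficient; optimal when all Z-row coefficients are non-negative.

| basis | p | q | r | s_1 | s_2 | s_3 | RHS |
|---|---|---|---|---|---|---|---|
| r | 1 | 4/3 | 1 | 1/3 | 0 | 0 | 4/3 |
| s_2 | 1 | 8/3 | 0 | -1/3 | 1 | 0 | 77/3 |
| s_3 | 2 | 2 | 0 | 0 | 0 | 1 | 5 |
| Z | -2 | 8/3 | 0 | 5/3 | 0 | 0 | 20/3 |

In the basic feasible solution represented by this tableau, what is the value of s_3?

s_3 is basic (row 3); its value is the RHS of that row, 5.

5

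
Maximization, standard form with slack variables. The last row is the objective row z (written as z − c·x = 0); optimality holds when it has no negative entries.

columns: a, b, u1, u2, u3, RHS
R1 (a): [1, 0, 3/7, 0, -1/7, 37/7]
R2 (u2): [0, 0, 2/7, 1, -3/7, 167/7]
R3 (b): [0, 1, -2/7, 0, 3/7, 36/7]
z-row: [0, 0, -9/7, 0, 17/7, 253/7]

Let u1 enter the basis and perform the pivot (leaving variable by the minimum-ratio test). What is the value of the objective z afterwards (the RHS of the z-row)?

52

Ratio test on column u1 — row 1: (37/7)/(3/7) = 37/3; row 2: (167/7)/(2/7) = 167/2; row 3: entry -2/7 ≤ 0. Minimum is 37/3 at row 1 (a leaves); pivot element 3/7.
Pivot on row 1; the z-row RHS becomes 253/7 − (-9/7)·(37/3) = 52.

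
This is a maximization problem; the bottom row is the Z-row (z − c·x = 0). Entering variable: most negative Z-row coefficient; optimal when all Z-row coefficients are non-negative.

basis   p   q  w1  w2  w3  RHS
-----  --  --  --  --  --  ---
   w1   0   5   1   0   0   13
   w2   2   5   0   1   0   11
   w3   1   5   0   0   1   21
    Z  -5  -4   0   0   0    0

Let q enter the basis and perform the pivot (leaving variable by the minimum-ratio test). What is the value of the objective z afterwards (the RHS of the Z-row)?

Ratio test on column q — row 1: 13/5 = 13/5; row 2: 11/5 = 11/5; row 3: 21/5 = 21/5. Minimum is 11/5 at row 2 (w2 leaves); pivot element 5.
Pivot on row 2; the Z-row RHS becomes 0 − (-4)·(11/5) = 44/5.

44/5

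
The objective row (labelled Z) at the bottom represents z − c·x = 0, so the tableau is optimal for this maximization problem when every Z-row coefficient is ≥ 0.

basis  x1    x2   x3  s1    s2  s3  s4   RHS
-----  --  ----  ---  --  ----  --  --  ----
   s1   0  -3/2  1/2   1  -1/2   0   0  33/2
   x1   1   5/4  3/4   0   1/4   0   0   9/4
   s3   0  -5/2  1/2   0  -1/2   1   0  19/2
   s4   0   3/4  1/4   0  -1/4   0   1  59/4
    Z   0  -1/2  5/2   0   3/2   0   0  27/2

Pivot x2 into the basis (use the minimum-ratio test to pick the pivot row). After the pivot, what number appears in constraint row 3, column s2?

0

Ratio test on column x2 — row 1: entry -3/2 ≤ 0; row 2: (9/4)/(5/4) = 9/5; row 3: entry -5/2 ≤ 0; row 4: (59/4)/(3/4) = 59/3. Minimum is 9/5 at row 2 (x1 leaves); pivot element 5/4.
Divide row 2 by 5/4; eliminate column x2 from the other rows.
Row 3 update in column s2: -1/2 − (-5/2)·(1/5) = 0.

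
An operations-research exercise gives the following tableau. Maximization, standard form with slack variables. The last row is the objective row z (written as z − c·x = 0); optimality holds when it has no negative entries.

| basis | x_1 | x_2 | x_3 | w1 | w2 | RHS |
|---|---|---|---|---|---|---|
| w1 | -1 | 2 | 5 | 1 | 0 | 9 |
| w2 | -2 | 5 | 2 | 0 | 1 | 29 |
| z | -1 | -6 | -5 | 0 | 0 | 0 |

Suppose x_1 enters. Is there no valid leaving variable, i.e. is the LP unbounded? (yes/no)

yes

Every constraint-row entry in column x_1 is ≤ 0, so increasing x_1 is unbounded.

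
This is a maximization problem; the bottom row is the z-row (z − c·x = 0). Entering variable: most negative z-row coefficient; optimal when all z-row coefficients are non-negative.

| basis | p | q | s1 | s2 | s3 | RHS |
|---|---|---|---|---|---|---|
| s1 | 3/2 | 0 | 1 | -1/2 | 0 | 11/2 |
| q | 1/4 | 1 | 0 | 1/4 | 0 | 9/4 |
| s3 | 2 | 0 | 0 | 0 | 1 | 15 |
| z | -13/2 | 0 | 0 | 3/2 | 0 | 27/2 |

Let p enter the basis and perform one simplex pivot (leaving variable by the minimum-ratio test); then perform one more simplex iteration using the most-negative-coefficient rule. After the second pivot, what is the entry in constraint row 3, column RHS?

Ratio test on column p — row 1: (11/2)/(3/2) = 11/3; row 2: (9/4)/(1/4) = 9; row 3: 15/2 = 15/2. Minimum is 11/3 at row 1 (s1 leaves); pivot element 3/2.
Divide row 1 by 3/2; eliminate column p from the other rows.
Second iteration: most negative z-row entry is -2/3 in column s2, so s2 enters.
Ratio test on column s2 — row 1: entry -1/3 ≤ 0; row 2: (4/3)/(1/3) = 4; row 3: (23/3)/(2/3) = 23/2. Minimum is 4 at row 2 (q leaves); pivot element 1/3.
Divide row 2 by 1/3; eliminate column s2 from the other rows.
After both pivots, the entry at constraint row 3, column RHS is 5.

5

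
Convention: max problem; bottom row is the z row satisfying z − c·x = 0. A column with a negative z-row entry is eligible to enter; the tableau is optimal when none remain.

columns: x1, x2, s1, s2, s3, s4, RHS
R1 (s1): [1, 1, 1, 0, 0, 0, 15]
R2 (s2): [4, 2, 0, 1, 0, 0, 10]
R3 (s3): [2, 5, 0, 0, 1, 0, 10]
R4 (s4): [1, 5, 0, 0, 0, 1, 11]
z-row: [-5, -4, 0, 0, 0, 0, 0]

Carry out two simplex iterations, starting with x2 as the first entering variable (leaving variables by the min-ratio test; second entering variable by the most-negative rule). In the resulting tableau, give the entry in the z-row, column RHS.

Ratio test on column x2 — row 1: 15/1 = 15; row 2: 10/2 = 5; row 3: 10/5 = 2; row 4: 11/5 = 11/5. Minimum is 2 at row 3 (s3 leaves); pivot element 5.
Divide row 3 by 5; eliminate column x2 from the other rows.
Second iteration: most negative z-row entry is -17/5 in column x1, so x1 enters.
Ratio test on column x1 — row 1: 13/(3/5) = 65/3; row 2: 6/(16/5) = 15/8; row 3: 2/(2/5) = 5; row 4: entry -1 ≤ 0. Minimum is 15/8 at row 2 (s2 leaves); pivot element 16/5.
Divide row 2 by 16/5; eliminate column x1 from the other rows.
After both pivots, the entry at the z-row, column RHS is 115/8.

115/8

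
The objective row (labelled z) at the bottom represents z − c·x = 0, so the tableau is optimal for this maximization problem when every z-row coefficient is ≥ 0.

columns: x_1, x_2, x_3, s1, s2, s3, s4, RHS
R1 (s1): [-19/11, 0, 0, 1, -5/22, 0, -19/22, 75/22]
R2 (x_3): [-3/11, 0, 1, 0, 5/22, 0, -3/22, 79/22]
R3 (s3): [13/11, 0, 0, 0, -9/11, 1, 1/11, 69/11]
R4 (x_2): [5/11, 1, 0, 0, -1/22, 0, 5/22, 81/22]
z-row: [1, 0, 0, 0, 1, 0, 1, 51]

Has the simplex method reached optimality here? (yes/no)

Every z-row coefficient is ≥ 0, so the tableau is optimal.

yes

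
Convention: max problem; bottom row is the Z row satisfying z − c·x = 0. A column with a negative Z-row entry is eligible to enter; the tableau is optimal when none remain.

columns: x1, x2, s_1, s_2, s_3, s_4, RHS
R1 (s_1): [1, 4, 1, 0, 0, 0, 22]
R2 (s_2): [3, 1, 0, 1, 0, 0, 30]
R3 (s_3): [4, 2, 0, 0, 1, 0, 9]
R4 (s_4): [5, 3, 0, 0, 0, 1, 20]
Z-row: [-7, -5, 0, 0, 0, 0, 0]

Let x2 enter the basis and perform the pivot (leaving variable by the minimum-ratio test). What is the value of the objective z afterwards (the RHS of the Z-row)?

Ratio test on column x2 — row 1: 22/4 = 11/2; row 2: 30/1 = 30; row 3: 9/2 = 9/2; row 4: 20/3 = 20/3. Minimum is 9/2 at row 3 (s_3 leaves); pivot element 2.
Pivot on row 3; the Z-row RHS becomes 0 − (-5)·(9/2) = 45/2.

45/2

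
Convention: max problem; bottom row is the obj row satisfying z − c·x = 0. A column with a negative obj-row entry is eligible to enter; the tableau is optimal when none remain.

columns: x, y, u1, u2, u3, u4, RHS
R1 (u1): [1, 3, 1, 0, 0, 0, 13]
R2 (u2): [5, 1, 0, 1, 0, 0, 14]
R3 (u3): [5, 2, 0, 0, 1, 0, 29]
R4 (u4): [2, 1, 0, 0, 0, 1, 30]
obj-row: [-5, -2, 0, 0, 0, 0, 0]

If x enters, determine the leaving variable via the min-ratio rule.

u2

Column x entries and ratios — u1: 13/1 = 13; u2: 14/5 = 14/5; u3: 29/5 = 29/5; u4: 30/2 = 15.
Smallest ratio is 14/5 in the row of u2, so u2 leaves.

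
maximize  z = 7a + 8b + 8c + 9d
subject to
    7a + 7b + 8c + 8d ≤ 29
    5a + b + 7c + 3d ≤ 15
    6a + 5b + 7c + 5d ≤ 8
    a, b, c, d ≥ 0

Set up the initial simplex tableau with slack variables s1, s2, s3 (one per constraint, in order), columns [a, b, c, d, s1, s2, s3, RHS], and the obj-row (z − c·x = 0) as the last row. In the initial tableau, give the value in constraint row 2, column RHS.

15

The RHS of constraint 2 is b_2 = 15.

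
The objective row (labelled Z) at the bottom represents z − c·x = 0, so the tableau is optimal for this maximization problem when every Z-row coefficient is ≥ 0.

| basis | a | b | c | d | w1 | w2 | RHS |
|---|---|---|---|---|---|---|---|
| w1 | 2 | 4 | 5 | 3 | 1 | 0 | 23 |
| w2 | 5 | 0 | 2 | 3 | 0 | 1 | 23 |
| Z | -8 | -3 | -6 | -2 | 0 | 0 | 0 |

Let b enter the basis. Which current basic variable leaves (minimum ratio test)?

Column b entries and ratios — w1: 23/4 = 23/4; w2: 0 ≤ 0, skip.
Smallest ratio is 23/4 in the row of w1, so w1 leaves.

w1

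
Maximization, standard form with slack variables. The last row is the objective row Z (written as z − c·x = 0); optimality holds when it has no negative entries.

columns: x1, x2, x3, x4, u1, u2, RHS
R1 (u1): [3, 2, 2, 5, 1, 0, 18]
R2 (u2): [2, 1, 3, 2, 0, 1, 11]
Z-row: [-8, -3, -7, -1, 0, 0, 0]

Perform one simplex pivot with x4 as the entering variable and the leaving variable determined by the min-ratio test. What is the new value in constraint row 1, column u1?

1/5

Ratio test on column x4 — row 1: 18/5 = 18/5; row 2: 11/2 = 11/2. Minimum is 18/5 at row 1 (u1 leaves); pivot element 5.
Divide row 1 by 5; eliminate column x4 from the other rows.
In the new row 1, the u1 entry is the old entry divided by the pivot: 1/5 = 1/5.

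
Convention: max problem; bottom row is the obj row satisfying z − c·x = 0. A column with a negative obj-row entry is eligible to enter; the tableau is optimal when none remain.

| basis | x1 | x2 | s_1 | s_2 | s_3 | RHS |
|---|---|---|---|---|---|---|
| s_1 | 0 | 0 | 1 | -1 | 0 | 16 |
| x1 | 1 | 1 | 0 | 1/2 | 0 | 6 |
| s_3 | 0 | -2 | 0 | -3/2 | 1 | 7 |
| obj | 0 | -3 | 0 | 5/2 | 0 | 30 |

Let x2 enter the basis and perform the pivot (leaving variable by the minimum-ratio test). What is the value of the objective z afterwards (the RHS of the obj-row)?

48

Ratio test on column x2 — row 1: entry 0 ≤ 0; row 2: 6/1 = 6; row 3: entry -2 ≤ 0. Minimum is 6 at row 2 (x1 leaves); pivot element 1.
Pivot on row 2; the obj-row RHS becomes 30 − (-3)·6 = 48.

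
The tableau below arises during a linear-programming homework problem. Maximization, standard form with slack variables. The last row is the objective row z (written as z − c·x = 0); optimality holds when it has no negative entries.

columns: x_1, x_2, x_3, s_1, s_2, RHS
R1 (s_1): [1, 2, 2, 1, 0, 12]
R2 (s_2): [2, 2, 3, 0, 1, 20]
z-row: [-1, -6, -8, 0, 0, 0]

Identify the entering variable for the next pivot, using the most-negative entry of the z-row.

x_3

Negative z-row entries: x_1: -1, x_2: -6, x_3: -8.
The most negative is -8 in column x_3, so x_3 enters.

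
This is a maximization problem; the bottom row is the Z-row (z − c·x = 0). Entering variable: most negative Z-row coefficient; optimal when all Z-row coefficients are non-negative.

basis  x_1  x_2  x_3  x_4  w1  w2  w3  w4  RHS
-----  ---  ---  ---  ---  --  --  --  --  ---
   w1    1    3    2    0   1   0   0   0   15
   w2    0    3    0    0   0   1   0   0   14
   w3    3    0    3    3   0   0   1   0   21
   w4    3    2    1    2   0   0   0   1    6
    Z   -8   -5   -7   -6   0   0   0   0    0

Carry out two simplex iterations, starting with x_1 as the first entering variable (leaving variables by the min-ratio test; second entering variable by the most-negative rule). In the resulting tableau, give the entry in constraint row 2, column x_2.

Ratio test on column x_1 — row 1: 15/1 = 15; row 2: entry 0 ≤ 0; row 3: 21/3 = 7; row 4: 6/3 = 2. Minimum is 2 at row 4 (w4 leaves); pivot element 3.
Divide row 4 by 3; eliminate column x_1 from the other rows.
Second iteration: most negative Z-row entry is -13/3 in column x_3, so x_3 enters.
Ratio test on column x_3 — row 1: 13/(5/3) = 39/5; row 2: entry 0 ≤ 0; row 3: 15/2 = 15/2; row 4: 2/(1/3) = 6. Minimum is 6 at row 4 (x_1 leaves); pivot element 1/3.
Divide row 4 by 1/3; eliminate column x_3 from the other rows.
After both pivots, the entry at constraint row 2, column x_2 is 3.

3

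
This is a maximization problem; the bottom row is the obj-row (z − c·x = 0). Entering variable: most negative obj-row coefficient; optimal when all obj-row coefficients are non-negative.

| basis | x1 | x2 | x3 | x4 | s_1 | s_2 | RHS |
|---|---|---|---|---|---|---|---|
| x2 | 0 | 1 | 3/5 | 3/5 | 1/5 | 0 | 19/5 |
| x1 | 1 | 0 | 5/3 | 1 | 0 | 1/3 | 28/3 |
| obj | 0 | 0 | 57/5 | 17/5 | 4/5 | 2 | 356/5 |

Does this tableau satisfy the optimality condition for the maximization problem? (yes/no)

yes

Every obj-row coefficient is ≥ 0, so the tableau is optimal.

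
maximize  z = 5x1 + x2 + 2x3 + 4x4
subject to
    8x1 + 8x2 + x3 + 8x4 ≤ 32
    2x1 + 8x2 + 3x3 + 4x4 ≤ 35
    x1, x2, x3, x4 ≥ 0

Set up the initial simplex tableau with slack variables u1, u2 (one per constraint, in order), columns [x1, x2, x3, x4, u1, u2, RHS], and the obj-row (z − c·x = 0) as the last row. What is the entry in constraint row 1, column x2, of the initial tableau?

Constraint 1 has coefficient 8 on x2.

8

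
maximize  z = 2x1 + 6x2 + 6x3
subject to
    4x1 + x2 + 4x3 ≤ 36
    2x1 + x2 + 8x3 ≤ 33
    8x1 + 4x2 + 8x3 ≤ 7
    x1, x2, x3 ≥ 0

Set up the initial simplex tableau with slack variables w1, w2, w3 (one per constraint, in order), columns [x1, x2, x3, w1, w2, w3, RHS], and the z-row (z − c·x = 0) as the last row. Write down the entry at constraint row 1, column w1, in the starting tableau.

1

Slack w1 belongs to constraint 1; its column is the unit vector e_1, so the entry in row 1 is 1.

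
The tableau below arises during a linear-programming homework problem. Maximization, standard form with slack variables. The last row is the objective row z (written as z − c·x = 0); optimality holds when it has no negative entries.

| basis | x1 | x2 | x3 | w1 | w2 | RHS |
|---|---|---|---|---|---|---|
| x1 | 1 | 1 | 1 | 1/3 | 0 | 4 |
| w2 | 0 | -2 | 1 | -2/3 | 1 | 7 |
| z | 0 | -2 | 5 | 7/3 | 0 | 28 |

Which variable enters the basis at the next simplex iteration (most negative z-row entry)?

Negative z-row entries: x2: -2.
The most negative is -2 in column x2, so x2 enters.

x2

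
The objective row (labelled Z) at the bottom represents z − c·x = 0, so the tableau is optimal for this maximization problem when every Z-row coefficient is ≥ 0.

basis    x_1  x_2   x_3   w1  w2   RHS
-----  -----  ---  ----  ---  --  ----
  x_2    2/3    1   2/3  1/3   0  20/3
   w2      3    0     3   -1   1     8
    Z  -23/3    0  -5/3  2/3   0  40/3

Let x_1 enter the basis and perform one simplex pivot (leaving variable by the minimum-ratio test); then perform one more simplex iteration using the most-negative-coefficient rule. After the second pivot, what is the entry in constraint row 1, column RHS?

Ratio test on column x_1 — row 1: (20/3)/(2/3) = 10; row 2: 8/3 = 8/3. Minimum is 8/3 at row 2 (w2 leaves); pivot element 3.
Divide row 2 by 3; eliminate column x_1 from the other rows.
Second iteration: most negative Z-row entry is -17/9 in column w1, so w1 enters.
Ratio test on column w1 — row 1: (44/9)/(5/9) = 44/5; row 2: entry -1/3 ≤ 0. Minimum is 44/5 at row 1 (x_2 leaves); pivot element 5/9.
Divide row 1 by 5/9; eliminate column w1 from the other rows.
After both pivots, the entry at constraint row 1, column RHS is 44/5.

44/5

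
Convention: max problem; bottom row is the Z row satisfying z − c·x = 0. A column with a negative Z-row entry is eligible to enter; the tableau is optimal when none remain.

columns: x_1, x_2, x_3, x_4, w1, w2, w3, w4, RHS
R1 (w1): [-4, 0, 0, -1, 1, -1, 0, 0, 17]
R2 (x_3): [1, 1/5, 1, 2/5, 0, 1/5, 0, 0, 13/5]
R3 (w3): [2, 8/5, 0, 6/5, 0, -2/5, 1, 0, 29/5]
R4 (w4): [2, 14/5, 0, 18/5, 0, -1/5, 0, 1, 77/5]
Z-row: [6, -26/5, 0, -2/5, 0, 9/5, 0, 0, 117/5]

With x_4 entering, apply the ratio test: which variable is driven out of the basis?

w4

Column x_4 entries and ratios — w1: -1 ≤ 0, skip; x_3: (13/5)/(2/5) = 13/2; w3: (29/5)/(6/5) = 29/6; w4: (77/5)/(18/5) = 77/18.
Smallest ratio is 77/18 in the row of w4, so w4 leaves.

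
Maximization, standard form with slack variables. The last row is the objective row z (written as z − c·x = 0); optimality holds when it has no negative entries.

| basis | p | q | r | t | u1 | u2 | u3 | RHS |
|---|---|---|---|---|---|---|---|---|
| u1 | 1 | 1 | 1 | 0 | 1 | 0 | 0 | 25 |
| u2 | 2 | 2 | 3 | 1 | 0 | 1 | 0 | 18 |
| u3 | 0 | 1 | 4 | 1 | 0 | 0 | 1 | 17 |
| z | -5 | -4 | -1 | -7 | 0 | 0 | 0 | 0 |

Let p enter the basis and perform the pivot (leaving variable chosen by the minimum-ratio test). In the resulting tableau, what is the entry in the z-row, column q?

Ratio test on column p — row 1: 25/1 = 25; row 2: 18/2 = 9; row 3: entry 0 ≤ 0. Minimum is 9 at row 2 (u2 leaves); pivot element 2.
Divide row 2 by 2; eliminate column p from the other rows.
z-row update in column q: -4 − (-5)·1 = 1.

1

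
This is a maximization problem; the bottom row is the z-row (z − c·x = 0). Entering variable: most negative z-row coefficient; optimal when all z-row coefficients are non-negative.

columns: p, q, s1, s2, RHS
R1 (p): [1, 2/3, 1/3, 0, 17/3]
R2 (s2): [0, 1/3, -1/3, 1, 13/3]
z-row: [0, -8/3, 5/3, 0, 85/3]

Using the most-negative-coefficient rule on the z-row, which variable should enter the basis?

Negative z-row entries: q: -8/3.
The most negative is -8/3 in column q, so q enters.

q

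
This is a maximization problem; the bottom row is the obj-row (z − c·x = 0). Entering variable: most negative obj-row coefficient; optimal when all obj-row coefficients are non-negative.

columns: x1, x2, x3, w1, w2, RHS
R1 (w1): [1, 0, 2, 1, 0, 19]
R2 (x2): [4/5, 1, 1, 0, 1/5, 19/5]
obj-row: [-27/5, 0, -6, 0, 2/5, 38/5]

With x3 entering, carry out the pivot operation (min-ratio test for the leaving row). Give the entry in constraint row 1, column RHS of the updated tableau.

Ratio test on column x3 — row 1: 19/2 = 19/2; row 2: (19/5)/1 = 19/5. Minimum is 19/5 at row 2 (x2 leaves); pivot element 1.
Divide row 2 by 1; eliminate column x3 from the other rows.
Row 1 update in column RHS: 19 − 2·(19/5) = 57/5.

57/5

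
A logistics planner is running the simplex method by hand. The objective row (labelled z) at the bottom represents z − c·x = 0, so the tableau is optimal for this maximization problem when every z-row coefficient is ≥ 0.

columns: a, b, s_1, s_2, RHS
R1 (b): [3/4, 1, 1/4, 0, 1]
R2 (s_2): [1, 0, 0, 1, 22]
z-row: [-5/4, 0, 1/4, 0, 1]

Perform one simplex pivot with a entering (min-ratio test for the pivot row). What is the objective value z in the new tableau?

Ratio test on column a — row 1: 1/(3/4) = 4/3; row 2: 22/1 = 22. Minimum is 4/3 at row 1 (b leaves); pivot element 3/4.
Pivot on row 1; the z-row RHS becomes 1 − (-5/4)·(4/3) = 8/3.

8/3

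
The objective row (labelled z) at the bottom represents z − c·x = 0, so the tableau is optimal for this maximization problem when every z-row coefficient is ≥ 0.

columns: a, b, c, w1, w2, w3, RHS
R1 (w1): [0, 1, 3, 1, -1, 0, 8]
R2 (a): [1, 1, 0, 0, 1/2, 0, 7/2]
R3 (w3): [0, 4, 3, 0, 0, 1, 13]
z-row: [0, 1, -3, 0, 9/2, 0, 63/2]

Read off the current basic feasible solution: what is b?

0

b is not in the basis, so in the current basic feasible solution b = 0.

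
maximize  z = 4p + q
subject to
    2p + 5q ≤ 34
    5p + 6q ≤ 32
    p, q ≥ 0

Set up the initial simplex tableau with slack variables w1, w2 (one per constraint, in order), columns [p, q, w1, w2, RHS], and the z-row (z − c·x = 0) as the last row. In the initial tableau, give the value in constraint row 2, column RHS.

32

The RHS of constraint 2 is b_2 = 32.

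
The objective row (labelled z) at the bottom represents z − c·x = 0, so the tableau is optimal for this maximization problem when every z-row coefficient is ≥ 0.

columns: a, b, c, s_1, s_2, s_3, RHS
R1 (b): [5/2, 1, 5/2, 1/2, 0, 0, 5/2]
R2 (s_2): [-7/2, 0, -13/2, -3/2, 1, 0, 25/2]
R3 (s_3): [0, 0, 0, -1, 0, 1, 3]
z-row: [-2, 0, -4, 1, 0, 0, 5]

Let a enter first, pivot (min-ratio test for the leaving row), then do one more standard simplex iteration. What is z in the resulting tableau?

9

Ratio test on column a — row 1: (5/2)/(5/2) = 1; row 2: entry -7/2 ≤ 0; row 3: entry 0 ≤ 0. Minimum is 1 at row 1 (b leaves); pivot element 5/2.
Pivot on row 1; the z-row RHS becomes 5 − (-2)·1 = 7.
Next entering variable (most negative z-row entry -2): c.
Ratio test on column c — row 1: 1/1 = 1; row 2: entry -3 ≤ 0; row 3: entry 0 ≤ 0. Minimum is 1 at row 1 (a leaves); pivot element 1.
After the second pivot the z-row RHS is 7 − (-2)·1 = 9.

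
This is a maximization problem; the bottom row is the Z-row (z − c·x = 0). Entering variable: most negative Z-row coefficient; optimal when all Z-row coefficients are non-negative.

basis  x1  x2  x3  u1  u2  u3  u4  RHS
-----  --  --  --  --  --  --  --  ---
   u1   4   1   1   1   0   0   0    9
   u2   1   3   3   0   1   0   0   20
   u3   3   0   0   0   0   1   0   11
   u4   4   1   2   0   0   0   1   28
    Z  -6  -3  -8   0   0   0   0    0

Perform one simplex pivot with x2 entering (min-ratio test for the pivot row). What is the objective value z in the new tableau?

Ratio test on column x2 — row 1: 9/1 = 9; row 2: 20/3 = 20/3; row 3: entry 0 ≤ 0; row 4: 28/1 = 28. Minimum is 20/3 at row 2 (u2 leaves); pivot element 3.
Pivot on row 2; the Z-row RHS becomes 0 − (-3)·(20/3) = 20.

20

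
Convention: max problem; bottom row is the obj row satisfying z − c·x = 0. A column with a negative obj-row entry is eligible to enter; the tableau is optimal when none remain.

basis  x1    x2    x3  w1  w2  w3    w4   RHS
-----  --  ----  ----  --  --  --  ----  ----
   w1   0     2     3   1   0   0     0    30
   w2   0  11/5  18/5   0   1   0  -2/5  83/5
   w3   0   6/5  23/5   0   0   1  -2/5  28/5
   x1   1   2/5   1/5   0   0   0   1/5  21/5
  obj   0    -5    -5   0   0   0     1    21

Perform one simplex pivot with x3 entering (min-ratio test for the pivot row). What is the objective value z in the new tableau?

Ratio test on column x3 — row 1: 30/3 = 10; row 2: (83/5)/(18/5) = 83/18; row 3: (28/5)/(23/5) = 28/23; row 4: (21/5)/(1/5) = 21. Minimum is 28/23 at row 3 (w3 leaves); pivot element 23/5.
Pivot on row 3; the obj-row RHS becomes 21 − (-5)·(28/23) = 623/23.

623/23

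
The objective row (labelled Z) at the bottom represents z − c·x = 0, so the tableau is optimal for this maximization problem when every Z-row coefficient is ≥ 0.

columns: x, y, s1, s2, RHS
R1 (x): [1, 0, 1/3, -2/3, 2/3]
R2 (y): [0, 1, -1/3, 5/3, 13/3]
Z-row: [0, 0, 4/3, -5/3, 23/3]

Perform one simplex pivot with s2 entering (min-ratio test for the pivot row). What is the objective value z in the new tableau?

12

Ratio test on column s2 — row 1: entry -2/3 ≤ 0; row 2: (13/3)/(5/3) = 13/5. Minimum is 13/5 at row 2 (y leaves); pivot element 5/3.
Pivot on row 2; the Z-row RHS becomes 23/3 − (-5/3)·(13/5) = 12.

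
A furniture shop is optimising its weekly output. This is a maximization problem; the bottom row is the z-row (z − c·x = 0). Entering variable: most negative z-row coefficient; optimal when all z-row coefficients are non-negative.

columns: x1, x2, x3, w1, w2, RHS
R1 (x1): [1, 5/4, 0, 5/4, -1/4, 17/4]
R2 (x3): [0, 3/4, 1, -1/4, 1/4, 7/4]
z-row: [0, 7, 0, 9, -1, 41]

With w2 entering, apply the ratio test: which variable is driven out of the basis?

x3

Column w2 entries and ratios — x1: -1/4 ≤ 0, skip; x3: (7/4)/(1/4) = 7.
Smallest ratio is 7 in the row of x3, so x3 leaves.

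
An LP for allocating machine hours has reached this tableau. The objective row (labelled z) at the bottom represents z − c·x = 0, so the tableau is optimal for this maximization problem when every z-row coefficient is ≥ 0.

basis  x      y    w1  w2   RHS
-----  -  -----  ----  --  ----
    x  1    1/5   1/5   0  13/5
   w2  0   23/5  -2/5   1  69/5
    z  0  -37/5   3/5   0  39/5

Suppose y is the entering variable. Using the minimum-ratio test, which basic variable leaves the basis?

w2

Column y entries and ratios — x: (13/5)/(1/5) = 13; w2: (69/5)/(23/5) = 3.
Smallest ratio is 3 in the row of w2, so w2 leaves.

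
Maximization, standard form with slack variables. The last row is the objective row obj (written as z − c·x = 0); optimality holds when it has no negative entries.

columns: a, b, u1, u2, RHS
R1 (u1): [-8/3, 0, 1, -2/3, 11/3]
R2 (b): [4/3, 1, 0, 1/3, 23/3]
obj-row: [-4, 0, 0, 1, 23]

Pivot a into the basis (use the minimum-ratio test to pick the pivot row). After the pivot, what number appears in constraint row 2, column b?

Ratio test on column a — row 1: entry -8/3 ≤ 0; row 2: (23/3)/(4/3) = 23/4. Minimum is 23/4 at row 2 (b leaves); pivot element 4/3.
Divide row 2 by 4/3; eliminate column a from the other rows.
In the new row 2, the b entry is the old entry divided by the pivot: 1/(4/3) = 3/4.

3/4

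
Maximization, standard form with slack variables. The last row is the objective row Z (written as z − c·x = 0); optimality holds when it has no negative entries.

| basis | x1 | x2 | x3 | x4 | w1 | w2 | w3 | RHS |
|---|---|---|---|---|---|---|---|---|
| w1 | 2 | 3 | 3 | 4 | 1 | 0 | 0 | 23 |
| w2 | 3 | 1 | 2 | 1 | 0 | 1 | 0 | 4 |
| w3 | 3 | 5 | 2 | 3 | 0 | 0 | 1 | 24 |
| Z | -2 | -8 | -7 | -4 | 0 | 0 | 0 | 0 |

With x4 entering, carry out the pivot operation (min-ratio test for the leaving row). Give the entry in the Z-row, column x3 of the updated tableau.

Ratio test on column x4 — row 1: 23/4 = 23/4; row 2: 4/1 = 4; row 3: 24/3 = 8. Minimum is 4 at row 2 (w2 leaves); pivot element 1.
Divide row 2 by 1; eliminate column x4 from the other rows.
Z-row update in column x3: -7 − (-4)·2 = 1.

1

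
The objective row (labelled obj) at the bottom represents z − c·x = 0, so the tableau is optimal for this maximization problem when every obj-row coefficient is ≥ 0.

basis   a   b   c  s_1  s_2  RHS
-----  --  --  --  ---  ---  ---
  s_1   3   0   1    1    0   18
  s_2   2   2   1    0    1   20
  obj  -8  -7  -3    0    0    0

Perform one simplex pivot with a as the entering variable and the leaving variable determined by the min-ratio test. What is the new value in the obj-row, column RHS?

48

Ratio test on column a — row 1: 18/3 = 6; row 2: 20/2 = 10. Minimum is 6 at row 1 (s_1 leaves); pivot element 3.
Divide row 1 by 3; eliminate column a from the other rows.
obj-row update in column RHS: 0 − (-8)·6 = 48.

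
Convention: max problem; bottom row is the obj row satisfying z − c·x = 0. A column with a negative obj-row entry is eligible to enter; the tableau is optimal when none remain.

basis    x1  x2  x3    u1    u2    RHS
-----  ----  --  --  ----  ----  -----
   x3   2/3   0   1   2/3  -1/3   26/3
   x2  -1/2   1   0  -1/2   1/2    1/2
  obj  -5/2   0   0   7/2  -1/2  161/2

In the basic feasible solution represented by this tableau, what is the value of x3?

26/3

x3 is basic (row 1); its value is the RHS of that row, 26/3.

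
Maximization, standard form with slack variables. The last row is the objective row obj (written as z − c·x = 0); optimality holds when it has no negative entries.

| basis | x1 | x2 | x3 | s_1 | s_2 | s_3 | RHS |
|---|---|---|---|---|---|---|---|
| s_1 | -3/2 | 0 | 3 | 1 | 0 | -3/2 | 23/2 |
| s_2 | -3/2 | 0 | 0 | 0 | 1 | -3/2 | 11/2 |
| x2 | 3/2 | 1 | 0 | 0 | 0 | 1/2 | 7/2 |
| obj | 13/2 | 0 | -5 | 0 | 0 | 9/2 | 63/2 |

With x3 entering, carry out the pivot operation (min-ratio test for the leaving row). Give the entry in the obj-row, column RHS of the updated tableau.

Ratio test on column x3 — row 1: (23/2)/3 = 23/6; row 2: entry 0 ≤ 0; row 3: entry 0 ≤ 0. Minimum is 23/6 at row 1 (s_1 leaves); pivot element 3.
Divide row 1 by 3; eliminate column x3 from the other rows.
obj-row update in column RHS: 63/2 − (-5)·(23/6) = 152/3.

152/3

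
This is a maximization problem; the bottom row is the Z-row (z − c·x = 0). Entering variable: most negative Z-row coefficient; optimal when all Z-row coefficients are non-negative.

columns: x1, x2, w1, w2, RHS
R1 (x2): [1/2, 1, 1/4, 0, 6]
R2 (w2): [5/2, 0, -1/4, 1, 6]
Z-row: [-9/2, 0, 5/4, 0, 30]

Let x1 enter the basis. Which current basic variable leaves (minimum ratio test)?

Column x1 entries and ratios — x2: 6/(1/2) = 12; w2: 6/(5/2) = 12/5.
Smallest ratio is 12/5 in the row of w2, so w2 leaves.

w2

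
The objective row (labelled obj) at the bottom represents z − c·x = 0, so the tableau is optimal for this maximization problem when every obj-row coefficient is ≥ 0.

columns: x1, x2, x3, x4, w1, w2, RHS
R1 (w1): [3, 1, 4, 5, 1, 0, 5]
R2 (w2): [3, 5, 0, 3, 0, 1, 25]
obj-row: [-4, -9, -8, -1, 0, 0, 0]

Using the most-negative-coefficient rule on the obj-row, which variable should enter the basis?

Negative obj-row entries: x1: -4, x2: -9, x3: -8, x4: -1.
The most negative is -9 in column x2, so x2 enters.

x2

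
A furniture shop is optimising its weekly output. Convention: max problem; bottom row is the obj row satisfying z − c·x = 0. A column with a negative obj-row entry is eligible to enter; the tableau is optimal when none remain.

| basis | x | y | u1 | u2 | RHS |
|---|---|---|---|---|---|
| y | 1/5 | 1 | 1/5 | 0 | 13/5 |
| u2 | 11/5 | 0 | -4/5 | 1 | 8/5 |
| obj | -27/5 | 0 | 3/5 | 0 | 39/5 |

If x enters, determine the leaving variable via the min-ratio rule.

u2

Column x entries and ratios — y: (13/5)/(1/5) = 13; u2: (8/5)/(11/5) = 8/11.
Smallest ratio is 8/11 in the row of u2, so u2 leaves.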